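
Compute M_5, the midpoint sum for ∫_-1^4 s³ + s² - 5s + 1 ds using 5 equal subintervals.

50.625

Δs = (4 − (-1))/5 = 1.
Midpoints: -0.5, 0.5, 1.5, 2.5, 3.5.
f(-0.5) = 3.625, f(0.5) = -1.125, f(1.5) = -0.875, f(2.5) = 10.375, f(3.5) = 38.625.
Sum = Δs · [f(-0.5) + f(0.5) + f(1.5) + f(2.5) + f(3.5)].
Sum = 50.625.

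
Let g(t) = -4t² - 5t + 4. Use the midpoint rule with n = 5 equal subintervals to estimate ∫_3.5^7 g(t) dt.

-477.47

Δt = (7 − 3.5)/5 = 0.7.
Midpoints: 3.85, 4.55, 5.25, 5.95, 6.65.
g(3.85) = -74.54, g(4.55) = -101.56, g(5.25) = -132.5, g(5.95) = -167.36, g(6.65) = -206.14.
Sum = Δt · [g(3.85) + g(4.55) + g(5.25) + g(5.95) + g(6.65)].
Sum = -477.47.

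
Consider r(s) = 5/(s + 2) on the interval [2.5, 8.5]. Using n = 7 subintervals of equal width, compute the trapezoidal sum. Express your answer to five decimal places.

Δs = (8.5 − 2.5)/7 = 6/7.
r(2.5) = 10/9, r(47/14) = 14/15, r(59/14) = 70/87, r(71/14) = 70/99, r(83/14) = 70/111, r(95/14) = 70/123, r(107/14) = 14/27, r(8.5) = 10/21.
T_7 = (Δs/2)·[r(s_0) + 2r(s_1) + ... + 2r(s_{6}) + r(s_7)].
Sum ≈ 4.24878.

4.24878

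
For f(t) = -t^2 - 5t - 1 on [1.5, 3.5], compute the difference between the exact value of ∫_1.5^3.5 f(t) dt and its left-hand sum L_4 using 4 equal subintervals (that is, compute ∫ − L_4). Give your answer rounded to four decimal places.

-4.9167

Exact integral: ∫_1.5^3.5 f(t) dt ≈ -40.166667.
L_4 = -35.25.
Error ≈ -40.166667 − (-35.25) ≈ -4.9167.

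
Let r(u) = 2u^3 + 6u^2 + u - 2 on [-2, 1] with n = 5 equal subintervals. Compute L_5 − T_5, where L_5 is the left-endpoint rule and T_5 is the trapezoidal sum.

L_5 = 2.64.
T_5 = 3.54.
L_5 − T_5 = -0.9.

-0.9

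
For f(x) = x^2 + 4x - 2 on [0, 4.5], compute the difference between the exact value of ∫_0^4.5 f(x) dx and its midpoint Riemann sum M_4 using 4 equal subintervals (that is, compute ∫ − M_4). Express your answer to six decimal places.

Exact integral: ∫_0^4.5 f(x) dx = 61.875.
M_4 ≈ 61.40039062.
Error ≈ 61.875 − 61.40039062 ≈ 0.474609.

0.474609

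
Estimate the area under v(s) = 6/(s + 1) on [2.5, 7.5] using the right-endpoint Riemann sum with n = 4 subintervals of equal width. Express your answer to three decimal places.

Δs = (7.5 − 2.5)/4 = 1.25.
Right endpoints: 3.75, 5, 6.25, 7.5.
v(3.75) = 24/19, v(5) = 1, v(6.25) = 24/29, v(7.5) = 12/17.
Sum = Δs · [v(3.75) + v(5) + v(6.25) + v(7.5)].
Sum ≈ 4.746.

4.746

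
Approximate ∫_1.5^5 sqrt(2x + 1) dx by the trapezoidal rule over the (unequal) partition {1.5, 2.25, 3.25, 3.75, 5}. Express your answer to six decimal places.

Subinterval widths: 0.75, 1, 0.5, 1.25.
f(1.5) ≈ 2.000000, f(2.25) ≈ 2.345208, f(3.25) ≈ 2.738613, f(3.75) ≈ 2.915476, f(5) ≈ 3.316625.
On each subinterval the trapezoid contributes (Δx_i/2)·[f(x_{i-1}) + f(x_i)].
Sum ≈ 9.479948.

9.479948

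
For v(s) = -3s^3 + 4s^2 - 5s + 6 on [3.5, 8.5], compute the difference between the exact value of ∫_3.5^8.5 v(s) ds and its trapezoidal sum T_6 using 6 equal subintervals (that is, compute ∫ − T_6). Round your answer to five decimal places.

Exact integral: ∫_3.5^8.5 v(s) ds ≈ -3160.8333333.
T_6 ≈ -3189.7685185.
Error ≈ -3160.8333333 − (-3189.7685185) ≈ 28.93519.

28.93519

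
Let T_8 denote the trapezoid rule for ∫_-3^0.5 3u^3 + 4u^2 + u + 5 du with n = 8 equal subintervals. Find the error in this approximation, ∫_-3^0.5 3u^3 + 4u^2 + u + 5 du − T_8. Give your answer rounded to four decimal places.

0.8095

Exact integral: ∫_-3^0.5 f(u) du ≈ -11.411458.
T_8 ≈ -12.220947.
Error ≈ -11.411458 − (-12.220947) ≈ 0.8095.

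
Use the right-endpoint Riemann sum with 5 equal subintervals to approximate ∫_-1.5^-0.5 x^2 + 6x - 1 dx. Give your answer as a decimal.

Δx = (-0.5 − (-1.5))/5 = 0.2.
Right endpoints: -1.3, -1.1, -0.9, -0.7, -0.5.
f(-1.3) = -7.11, f(-1.1) = -6.39, f(-0.9) = -5.59, f(-0.7) = -4.71, f(-0.5) = -3.75.
Sum = Δx · [f(-1.3) + f(-1.1) + f(-0.9) + f(-0.7) + f(-0.5)].
Sum = -5.51.

-5.51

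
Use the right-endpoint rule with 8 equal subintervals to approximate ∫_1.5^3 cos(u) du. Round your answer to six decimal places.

-0.953308

Δu = (3 − 1.5)/8 = 0.1875.
Right endpoints: 1.6875, 1.875, 2.0625, 2.25, 2.4375, 2.625, 2.8125, 3.
f(1.6875) ≈ -0.116439, f(1.875) ≈ -0.299534, f(2.0625) ≈ -0.472128, f(2.25) ≈ -0.628174, f(2.4375) ≈ -0.762199, f(2.625) ≈ -0.869507, f(2.8125) ≈ -0.946336, f(3) ≈ -0.989992.
Sum = Δu · [f(1.6875) + f(1.875) + f(2.0625) + ...].
Sum ≈ -0.953308.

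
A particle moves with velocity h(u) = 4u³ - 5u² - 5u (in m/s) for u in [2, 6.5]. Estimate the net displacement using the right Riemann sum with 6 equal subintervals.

Δu = (6.5 − 2)/6 = 0.75.
Right endpoints: 2.75, 3.5, 4.25, 5, 5.75, 6.5.
h(2.75) = 31.625, h(3.5) = 92.75, h(4.25) = 195.5, h(5) = 350, h(5.75) = 566.375, h(6.5) = 854.75.
Sum = Δu · [h(2.75) + h(3.5) + h(4.25) + ...].
Sum = 1568.25.

1568.25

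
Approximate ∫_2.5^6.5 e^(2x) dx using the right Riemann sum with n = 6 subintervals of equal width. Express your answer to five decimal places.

400383.17950

Δx = (6.5 − 2.5)/6 = 2/3.
Right endpoints: 19/6, 23/6, 4.5, 31/6, 35/6, 6.5.
f(19/6) ≈ 563.03024, f(23/6) ≈ 2135.94973, f(4.5) ≈ 8103.08393, f(31/6) ≈ 30740.40934, f(35/6) ≈ 116618.90400, f(6.5) ≈ 442413.39201.
Sum = Δx · [f(19/6) + f(23/6) + f(4.5) + ...].
Sum ≈ 400383.17950.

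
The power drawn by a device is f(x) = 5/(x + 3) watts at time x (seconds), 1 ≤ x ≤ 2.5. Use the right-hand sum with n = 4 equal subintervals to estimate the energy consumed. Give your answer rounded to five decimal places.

1.53007

Δx = (2.5 − 1)/4 = 0.375.
Right endpoints: 1.375, 1.75, 2.125, 2.5.
f(1.375) = 8/7, f(1.75) = 20/19, f(2.125) = 40/41, f(2.5) = 10/11.
Sum = Δx · [f(1.375) + f(1.75) + f(2.125) + f(2.5)].
Sum ≈ 1.53007.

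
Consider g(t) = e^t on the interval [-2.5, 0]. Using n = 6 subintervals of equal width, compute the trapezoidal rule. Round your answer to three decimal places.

Δt = (0 − (-2.5))/6 = 5/12.
g(-2.5) ≈ 0.082, g(-25/12) ≈ 0.125, g(-5/3) ≈ 0.189, g(-1.25) ≈ 0.287, g(-5/6) ≈ 0.435, g(-5/12) ≈ 0.659, g(0) ≈ 1.000.
T_6 = (Δt/2)·[g(t_0) + 2g(t_1) + ... + 2g(t_{5}) + g(t_6)].
Sum ≈ 0.931.

0.931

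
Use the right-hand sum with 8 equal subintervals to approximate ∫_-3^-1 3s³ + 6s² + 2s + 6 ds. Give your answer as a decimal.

0

Δs = (-1 − (-3))/8 = 0.25.
Right endpoints: -2.75, -2.5, -2.25, -2, -1.75, -1.5, -1.25, -1.
f(-2.75) = -16.515625, f(-2.5) = -8.375, f(-2.25) = -2.296875, f(-2) = 2, f(-1.75) = 4.796875, f(-1.5) = 6.375, f(-1.25) = 7.015625, f(-1) = 7.
Sum = Δs · [f(-2.75) + f(-2.5) + f(-2.25) + ...].
Sum = 0.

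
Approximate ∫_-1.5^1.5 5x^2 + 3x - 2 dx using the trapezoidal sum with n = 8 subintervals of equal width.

Δx = (1.5 − (-1.5))/8 = 0.375.
f(-1.5) = 4.75, f(-1.125) = 0.953125, f(-0.75) = -1.4375, f(-0.375) = -2.421875, f(0) = -2, f(0.375) = -0.171875, f(0.75) = 3.0625, f(1.125) = 7.703125, f(1.5) = 13.75.
T_8 = (Δx/2)·[f(x_0) + 2f(x_1) + ... + 2f(x_{7}) + f(x_8)].
Sum = 5.6015625.

5.6015625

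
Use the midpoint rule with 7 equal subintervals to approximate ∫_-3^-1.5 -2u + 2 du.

9.75

Δu = (-1.5 − (-3))/7 = 3/14.
Midpoints: -81/28, -75/28, -69/28, -2.25, -57/28, -51/28, -45/28.
f(-81/28) = 109/14, f(-75/28) = 103/14, f(-69/28) = 97/14, f(-2.25) = 6.5, f(-57/28) = 85/14, f(-51/28) = 79/14, f(-45/28) = 73/14.
Sum = Δu · [f(-81/28) + f(-75/28) + f(-69/28) + ...].
Sum = 9.75.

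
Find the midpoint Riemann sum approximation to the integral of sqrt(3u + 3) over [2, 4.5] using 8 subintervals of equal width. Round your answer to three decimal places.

Δu = (4.5 − 2)/8 = 0.3125.
Midpoints: 2.15625, 2.46875, 2.78125, 3.09375, 3.40625, 3.71875, 4.03125, 4.34375.
f(2.15625) ≈ 3.077, f(2.46875) ≈ 3.226, f(2.78125) ≈ 3.368, f(3.09375) ≈ 3.504, f(3.40625) ≈ 3.636, f(3.71875) ≈ 3.762, f(4.03125) ≈ 3.885, f(4.34375) ≈ 4.004.
Sum = Δu · [f(2.15625) + f(2.46875) + f(2.78125) + ...].
Sum ≈ 8.895.

8.895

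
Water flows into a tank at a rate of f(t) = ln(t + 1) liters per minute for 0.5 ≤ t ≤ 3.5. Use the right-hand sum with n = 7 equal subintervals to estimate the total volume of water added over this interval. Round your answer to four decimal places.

Δt = (3.5 − 0.5)/7 = 3/7.
Right endpoints: 13/14, 19/14, 25/14, 31/14, 37/14, 43/14, 3.5.
f(13/14) ≈ 0.6568, f(19/14) ≈ 0.8575, f(25/14) ≈ 1.0245, f(31/14) ≈ 1.1676, f(37/14) ≈ 1.2928, f(43/14) ≈ 1.4040, f(3.5) ≈ 1.5041.
Sum = Δt · [f(13/14) + f(19/14) + f(25/14) + ...].
Sum ≈ 3.3888.

3.3888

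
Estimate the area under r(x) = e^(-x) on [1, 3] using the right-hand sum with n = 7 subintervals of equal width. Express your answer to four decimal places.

0.2748

Δx = (3 − 1)/7 = 2/7.
Right endpoints: 9/7, 11/7, 13/7, 15/7, 17/7, 19/7, 3.
r(9/7) ≈ 0.2765, r(11/7) ≈ 0.2077, r(13/7) ≈ 0.1561, r(15/7) ≈ 0.1173, r(17/7) ≈ 0.0882, r(19/7) ≈ 0.0663, r(3) ≈ 0.0498.
Sum = Δx · [r(9/7) + r(11/7) + r(13/7) + ...].
Sum ≈ 0.2748.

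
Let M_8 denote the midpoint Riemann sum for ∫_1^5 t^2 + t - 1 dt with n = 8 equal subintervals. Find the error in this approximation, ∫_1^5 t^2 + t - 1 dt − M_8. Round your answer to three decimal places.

Exact integral: ∫_1^5 f(t) dt ≈ 49.33333.
M_8 = 49.25.
Error ≈ 49.33333 − 49.25 ≈ 0.083.

0.083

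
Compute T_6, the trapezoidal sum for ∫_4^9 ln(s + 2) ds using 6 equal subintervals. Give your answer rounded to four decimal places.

10.6219

Δs = (9 − 4)/6 = 5/6.
f(4) ≈ 1.7918, f(29/6) ≈ 1.9218, f(17/3) ≈ 2.0369, f(6.5) ≈ 2.1401, f(22/3) ≈ 2.2336, f(49/6) ≈ 2.3191, f(9) ≈ 2.3979.
T_6 = (Δs/2)·[f(s_0) + 2f(s_1) + ... + 2f(s_{5}) + f(s_6)].
Sum ≈ 10.6219.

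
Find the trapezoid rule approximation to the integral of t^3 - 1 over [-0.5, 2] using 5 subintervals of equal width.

1.71875

Δt = (2 − (-0.5))/5 = 0.5.
f(-0.5) = -1.125, f(0) = -1, f(0.5) = -0.875, f(1) = 0, f(1.5) = 2.375, f(2) = 7.
T_5 = (Δt/2)·[f(t_0) + 2f(t_1) + ... + 2f(t_{4}) + f(t_5)].
Sum = 1.71875.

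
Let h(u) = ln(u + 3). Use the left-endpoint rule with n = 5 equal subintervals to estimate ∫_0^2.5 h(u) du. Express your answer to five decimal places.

Δu = (2.5 − 0)/5 = 0.5.
Left endpoints: 0, 0.5, 1, 1.5, 2.
h(0) ≈ 1.09861, h(0.5) ≈ 1.25276, h(1) ≈ 1.38629, h(1.5) ≈ 1.50408, h(2) ≈ 1.60944.
Sum = Δu · [h(0) + h(0.5) + h(1) + h(1.5) + h(2)].
Sum ≈ 3.42559.

3.42559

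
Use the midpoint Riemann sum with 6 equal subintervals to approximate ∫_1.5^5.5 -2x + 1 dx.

-24

Δx = (5.5 − 1.5)/6 = 2/3.
Midpoints: 11/6, 2.5, 19/6, 23/6, 4.5, 31/6.
f(11/6) = -8/3, f(2.5) = -4, f(19/6) = -16/3, f(23/6) = -20/3, f(4.5) = -8, f(31/6) = -28/3.
Sum = Δx · [f(11/6) + f(2.5) + f(19/6) + ...].
Sum = -24.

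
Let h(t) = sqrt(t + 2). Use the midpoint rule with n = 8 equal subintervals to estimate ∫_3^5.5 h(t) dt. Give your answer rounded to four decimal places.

Δt = (5.5 − 3)/8 = 0.3125.
Midpoints: 3.15625, 3.46875, 3.78125, 4.09375, 4.40625, 4.71875, 5.03125, 5.34375.
h(3.15625) ≈ 2.2707, h(3.46875) ≈ 2.3385, h(3.78125) ≈ 2.4044, h(4.09375) ≈ 2.4686, h(4.40625) ≈ 2.5311, h(4.71875) ≈ 2.5921, h(5.03125) ≈ 2.6517, h(5.34375) ≈ 2.7099.
Sum = Δt · [h(3.15625) + h(3.46875) + h(3.78125) + ...].
Sum ≈ 6.2397.

6.2397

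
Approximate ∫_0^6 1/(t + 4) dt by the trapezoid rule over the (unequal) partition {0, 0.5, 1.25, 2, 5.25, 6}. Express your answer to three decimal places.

Subinterval widths: 0.5, 0.75, 0.75, 3.25, 0.75.
f(0) = 0.25, f(0.5) = 2/9, f(1.25) = 4/21, f(2) = 1/6, f(5.25) = 4/37, f(6) = 0.1.
On each subinterval the trapezoid contributes (Δt_i/2)·[f(t_{i-1}) + f(t_i)].
Sum ≈ 0.931.

0.931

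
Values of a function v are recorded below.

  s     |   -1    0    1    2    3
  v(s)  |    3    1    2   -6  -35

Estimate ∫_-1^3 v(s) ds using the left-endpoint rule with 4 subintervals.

0

Δs = 1.
Sum = 1·[3 + 1 + 2 + (-6)] = 0.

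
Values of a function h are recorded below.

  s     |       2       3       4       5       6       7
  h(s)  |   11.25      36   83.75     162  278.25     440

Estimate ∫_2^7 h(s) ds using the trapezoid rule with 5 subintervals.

785.625

Δs = 1.
T_5 = (1/2)·[11.25 + 2·36 + 2·83.75 + 2·162 + 2·278.25 + 440] = 785.625.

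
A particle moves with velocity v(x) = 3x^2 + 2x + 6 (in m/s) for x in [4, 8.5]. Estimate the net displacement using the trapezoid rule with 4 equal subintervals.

Δx = (8.5 − 4)/4 = 1.125.
v(4) = 62, v(5.125) = 95.046875, v(6.25) = 135.6875, v(7.375) = 183.921875, v(8.5) = 239.75.
T_4 = (Δx/2)·[v(x_0) + 2v(x_1) + 2v(x_2) + 2v(x_3) + v(x_4)].
Sum = 636.22265625.

636.22265625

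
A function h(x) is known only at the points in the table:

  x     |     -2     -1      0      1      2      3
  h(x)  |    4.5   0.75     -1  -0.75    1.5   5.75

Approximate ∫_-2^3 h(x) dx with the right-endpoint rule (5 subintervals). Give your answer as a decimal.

6.25

Δx = 1.
Sum = 1·[0.75 + (-1) + (-0.75) + 1.5 + 5.75] = 6.25.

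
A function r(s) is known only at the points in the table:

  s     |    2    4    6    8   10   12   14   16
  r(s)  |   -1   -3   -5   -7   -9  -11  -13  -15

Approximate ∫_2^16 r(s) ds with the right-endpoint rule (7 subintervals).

Δs = 2.
Sum = 2·[(-3) + (-5) + (-7) + (-9) + (-11) + (-13) + (-15)] = -126.

-126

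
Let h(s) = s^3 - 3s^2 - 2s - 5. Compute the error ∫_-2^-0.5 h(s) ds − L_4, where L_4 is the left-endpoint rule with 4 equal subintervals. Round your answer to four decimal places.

3.2607

Exact integral: ∫_-2^-0.5 h(s) ds = -15.609375.
L_4 ≈ -18.870117.
Error ≈ -15.609375 − (-18.870117) ≈ 3.2607.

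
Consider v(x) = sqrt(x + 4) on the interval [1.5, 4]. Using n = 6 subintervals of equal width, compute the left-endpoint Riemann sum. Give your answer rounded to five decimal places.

Δx = (4 − 1.5)/6 = 5/12.
Left endpoints: 1.5, 23/12, 7/3, 2.75, 19/6, 43/12.
v(1.5) ≈ 2.34521, v(23/12) ≈ 2.43242, v(7/3) ≈ 2.51661, v(2.75) ≈ 2.59808, v(19/6) ≈ 2.67706, v(43/12) ≈ 2.75379.
Sum = Δx · [v(1.5) + v(23/12) + v(7/3) + ...].
Sum ≈ 6.38465.

6.38465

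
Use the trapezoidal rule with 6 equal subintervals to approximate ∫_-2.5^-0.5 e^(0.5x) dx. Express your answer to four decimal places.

Δx = (-0.5 − (-2.5))/6 = 1/3.
f(-2.5) ≈ 0.2865, f(-13/6) ≈ 0.3385, f(-11/6) ≈ 0.3998, f(-1.5) ≈ 0.4724, f(-7/6) ≈ 0.5580, f(-5/6) ≈ 0.6592, f(-0.5) ≈ 0.7788.
T_6 = (Δx/2)·[f(x_0) + 2f(x_1) + ... + 2f(x_{5}) + f(x_6)].
Sum ≈ 0.9869.

0.9869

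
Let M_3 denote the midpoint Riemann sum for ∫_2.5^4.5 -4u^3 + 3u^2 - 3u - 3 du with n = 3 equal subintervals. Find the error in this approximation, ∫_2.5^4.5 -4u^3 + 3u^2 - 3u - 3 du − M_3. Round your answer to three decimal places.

-2.889

Exact integral: ∫_2.5^4.5 f(u) du = -322.5.
M_3 ≈ -319.61111.
Error ≈ -322.5 − (-319.61111) ≈ -2.889.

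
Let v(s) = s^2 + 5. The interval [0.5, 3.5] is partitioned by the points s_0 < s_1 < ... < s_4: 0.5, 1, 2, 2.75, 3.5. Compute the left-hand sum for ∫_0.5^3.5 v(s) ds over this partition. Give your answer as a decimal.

24.796875

Subinterval widths: 0.5, 1, 0.75, 0.75.
Left endpoints: 0.5, 1, 2, 2.75.
v(0.5) = 5.25, v(1) = 6, v(2) = 9, v(2.75) = 12.5625.
Sum = Σ Δs_i · v(s_i).
Sum = 24.796875.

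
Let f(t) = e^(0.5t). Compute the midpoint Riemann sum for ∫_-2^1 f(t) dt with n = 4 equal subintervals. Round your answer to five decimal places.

2.54674

Δt = (1 − (-2))/4 = 0.75.
Midpoints: -1.625, -0.875, -0.125, 0.625.
f(-1.625) ≈ 0.44375, f(-0.875) ≈ 0.64565, f(-0.125) ≈ 0.93941, f(0.625) ≈ 1.36684.
Sum = Δt · [f(-1.625) + f(-0.875) + f(-0.125) + f(0.625)].
Sum ≈ 2.54674.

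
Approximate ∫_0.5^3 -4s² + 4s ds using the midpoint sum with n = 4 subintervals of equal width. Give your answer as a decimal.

-18.0078125

Δs = (3 − 0.5)/4 = 0.625.
Midpoints: 0.8125, 1.4375, 2.0625, 2.6875.
f(0.8125) = 0.609375, f(1.4375) = -2.515625, f(2.0625) = -8.765625, f(2.6875) = -18.140625.
Sum = Δs · [f(0.8125) + f(1.4375) + f(2.0625) + f(2.6875)].
Sum = -18.0078125.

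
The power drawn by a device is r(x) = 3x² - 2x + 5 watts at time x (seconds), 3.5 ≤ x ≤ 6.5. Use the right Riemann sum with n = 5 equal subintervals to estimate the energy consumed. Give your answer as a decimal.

242.49

Δx = (6.5 − 3.5)/5 = 0.6.
Right endpoints: 4.1, 4.7, 5.3, 5.9, 6.5.
r(4.1) = 47.23, r(4.7) = 61.87, r(5.3) = 78.67, r(5.9) = 97.63, r(6.5) = 118.75.
Sum = Δx · [r(4.1) + r(4.7) + r(5.3) + r(5.9) + r(6.5)].
Sum = 242.49.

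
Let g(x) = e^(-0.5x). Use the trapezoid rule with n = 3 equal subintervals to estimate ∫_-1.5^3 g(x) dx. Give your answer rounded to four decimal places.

3.9636

Δx = (3 − (-1.5))/3 = 1.5.
g(-1.5) ≈ 2.1170, g(0) ≈ 1.0000, g(1.5) ≈ 0.4724, g(3) ≈ 0.2231.
T_3 = (Δx/2)·[g(x_0) + 2g(x_1) + 2g(x_2) + g(x_3)].
Sum ≈ 3.9636.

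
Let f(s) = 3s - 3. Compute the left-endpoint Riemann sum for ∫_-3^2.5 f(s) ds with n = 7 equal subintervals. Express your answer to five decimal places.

-27.10714

Δs = (2.5 − (-3))/7 = 11/14.
Left endpoints: -3, -31/14, -10/7, -9/14, 1/7, 13/14, 12/7.
f(-3) = -12, f(-31/14) = -135/14, f(-10/7) = -51/7, f(-9/14) = -69/14, f(1/7) = -18/7, f(13/14) = -3/14, f(12/7) = 15/7.
Sum = Δs · [f(-3) + f(-31/14) + f(-10/7) + ...].
Sum ≈ -27.10714.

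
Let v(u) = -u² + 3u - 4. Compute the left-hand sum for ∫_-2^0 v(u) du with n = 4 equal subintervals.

Δu = (0 − (-2))/4 = 0.5.
Left endpoints: -2, -1.5, -1, -0.5.
v(-2) = -14, v(-1.5) = -10.75, v(-1) = -8, v(-0.5) = -5.75.
Sum = Δu · [v(-2) + v(-1.5) + v(-1) + v(-0.5)].
Sum = -19.25.

-19.25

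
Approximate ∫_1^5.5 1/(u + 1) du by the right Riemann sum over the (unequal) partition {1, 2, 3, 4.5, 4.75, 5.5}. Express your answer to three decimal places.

Subinterval widths: 1, 1, 1.5, 0.25, 0.75.
Right endpoints: 2, 3, 4.5, 4.75, 5.5.
f(2) = 1/3, f(3) = 0.25, f(4.5) = 2/11, f(4.75) = 4/23, f(5.5) = 2/13.
Sum = Σ Δu_i · f(u_i).
Sum ≈ 1.015.

1.015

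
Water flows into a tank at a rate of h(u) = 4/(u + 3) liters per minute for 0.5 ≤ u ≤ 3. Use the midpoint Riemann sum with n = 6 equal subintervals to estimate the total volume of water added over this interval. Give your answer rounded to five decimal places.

2.15443

Δu = (3 − 0.5)/6 = 5/12.
Midpoints: 17/24, 1.125, 37/24, 47/24, 2.375, 67/24.
h(17/24) = 96/89, h(1.125) = 32/33, h(37/24) = 96/109, h(47/24) = 96/119, h(2.375) = 32/43, h(67/24) = 96/139.
Sum = Δu · [h(17/24) + h(1.125) + h(37/24) + ...].
Sum ≈ 2.15443.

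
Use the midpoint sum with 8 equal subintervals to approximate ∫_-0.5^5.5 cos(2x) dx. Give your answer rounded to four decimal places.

-0.0872

Δx = (5.5 − (-0.5))/8 = 0.75.
Midpoints: -0.125, 0.625, 1.375, 2.125, 2.875, 3.625, 4.375, 5.125.
f(-0.125) ≈ 0.9689, f(0.625) ≈ 0.3153, f(1.375) ≈ -0.9243, f(2.125) ≈ -0.4461, f(2.875) ≈ 0.8612, f(3.625) ≈ 0.5679, f(4.375) ≈ -0.7808, f(5.125) ≈ -0.6784.
Sum = Δx · [f(-0.125) + f(0.625) + f(1.375) + ...].
Sum ≈ -0.0872.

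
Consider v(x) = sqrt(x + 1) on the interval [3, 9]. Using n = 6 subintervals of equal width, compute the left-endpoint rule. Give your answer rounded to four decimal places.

Δx = (9 − 3)/6 = 1.
Left endpoints: 3, 4, 5, 6, 7, 8.
v(3) ≈ 2.0000, v(4) ≈ 2.2361, v(5) ≈ 2.4495, v(6) ≈ 2.6458, v(7) ≈ 2.8284, v(8) ≈ 3.0000.
Sum = Δx · [v(3) + v(4) + v(5) + ...].
Sum ≈ 15.1597.

15.1597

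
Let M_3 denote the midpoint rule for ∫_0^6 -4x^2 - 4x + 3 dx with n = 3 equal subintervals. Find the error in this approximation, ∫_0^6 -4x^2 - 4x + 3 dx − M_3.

Exact integral: ∫_0^6 f(x) dx = -342.
M_3 = -334.
Error = -342 − (-334) = -8.

-8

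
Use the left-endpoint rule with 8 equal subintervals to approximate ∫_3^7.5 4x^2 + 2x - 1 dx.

514.51171875

Δx = (7.5 − 3)/8 = 0.5625.
Left endpoints: 3, 3.5625, 4.125, 4.6875, 5.25, 5.8125, 6.375, 6.9375.
f(3) = 41, f(3.5625) = 56.890625, f(4.125) = 75.3125, f(4.6875) = 96.265625, f(5.25) = 119.75, f(5.8125) = 145.765625, f(6.375) = 174.3125, f(6.9375) = 205.390625.
Sum = Δx · [f(3) + f(3.5625) + f(4.125) + ...].
Sum = 514.51171875.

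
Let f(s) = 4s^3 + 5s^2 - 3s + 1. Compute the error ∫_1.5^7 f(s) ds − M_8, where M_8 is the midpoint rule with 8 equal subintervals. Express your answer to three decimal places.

12.132

Exact integral: ∫_1.5^7 f(s) ds ≈ 2897.35417.
M_8 = 2885.22265625.
Error ≈ 2897.35417 − 2885.22265625 ≈ 12.132.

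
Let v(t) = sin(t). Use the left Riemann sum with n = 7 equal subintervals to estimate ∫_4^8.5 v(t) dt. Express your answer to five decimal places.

Δt = (8.5 − 4)/7 = 9/14.
Left endpoints: 4, 65/14, 37/7, 83/14, 46/7, 101/14, 55/7.
v(4) ≈ -0.75680, v(65/14) ≈ -0.99758, v(37/7) ≈ -0.84010, v(83/14) ≈ -0.34723, v(46/7) ≈ 0.28427, v(101/14) ≈ 0.80228, v(55/7) ≈ 1.00000.
Sum = Δt · [v(4) + v(65/14) + v(37/7) + ...].
Sum ≈ -0.54976.

-0.54976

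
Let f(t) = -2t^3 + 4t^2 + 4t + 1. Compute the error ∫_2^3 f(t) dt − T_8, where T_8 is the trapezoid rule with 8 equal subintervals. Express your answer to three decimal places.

0.029

Exact integral: ∫_2^3 f(t) dt ≈ 3.83333.
T_8 = 3.8046875.
Error ≈ 3.83333 − 3.8046875 ≈ 0.029.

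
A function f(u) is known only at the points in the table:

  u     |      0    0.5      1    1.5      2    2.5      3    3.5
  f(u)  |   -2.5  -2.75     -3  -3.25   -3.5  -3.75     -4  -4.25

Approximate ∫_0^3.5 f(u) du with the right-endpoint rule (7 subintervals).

-12.25

Δu = 0.5.
Sum = 0.5·[(-2.75) + (-3) + (-3.25) + (-3.5) + (-3.75) + (-4) + (-4.25)] = -12.25.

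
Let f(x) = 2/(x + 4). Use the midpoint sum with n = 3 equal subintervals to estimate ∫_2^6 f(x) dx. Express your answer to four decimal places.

1.0190

Δx = (6 − 2)/3 = 4/3.
Midpoints: 8/3, 4, 16/3.
f(8/3) = 0.3, f(4) = 0.25, f(16/3) = 3/14.
Sum = Δx · [f(8/3) + f(4) + f(16/3)].
Sum ≈ 1.0190.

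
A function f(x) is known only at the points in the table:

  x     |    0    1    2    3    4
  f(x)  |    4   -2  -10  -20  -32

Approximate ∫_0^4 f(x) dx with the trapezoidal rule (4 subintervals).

Δx = 1.
T_4 = (1/2)·[4 + 2·(-2) + 2·(-10) + 2·(-20) + (-32)] = -46.

-46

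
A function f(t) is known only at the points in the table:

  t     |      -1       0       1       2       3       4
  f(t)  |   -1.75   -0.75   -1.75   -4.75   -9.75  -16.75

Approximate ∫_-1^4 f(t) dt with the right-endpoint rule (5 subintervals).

Δt = 1.
Sum = 1·[(-0.75) + (-1.75) + (-4.75) + (-9.75) + (-16.75)] = -33.75.

-33.75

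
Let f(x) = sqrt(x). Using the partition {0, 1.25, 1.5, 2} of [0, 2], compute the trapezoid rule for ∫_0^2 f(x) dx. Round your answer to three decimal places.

Subinterval widths: 1.25, 0.25, 0.5.
f(0) ≈ 0.000, f(1.25) ≈ 1.118, f(1.5) ≈ 1.225, f(2) ≈ 1.414.
On each subinterval the trapezoid contributes (Δx_i/2)·[f(x_{i-1}) + f(x_i)].
Sum ≈ 1.651.

1.651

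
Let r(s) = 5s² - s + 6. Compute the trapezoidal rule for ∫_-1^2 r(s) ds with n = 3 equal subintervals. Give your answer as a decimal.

Δs = (2 − (-1))/3 = 1.
r(-1) = 12, r(0) = 6, r(1) = 10, r(2) = 24.
T_3 = (Δs/2)·[r(s_0) + 2r(s_1) + 2r(s_2) + r(s_3)].
Sum = 34.

34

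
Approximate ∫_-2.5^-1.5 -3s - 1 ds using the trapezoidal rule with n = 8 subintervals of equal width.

5

Δs = (-1.5 − (-2.5))/8 = 0.125.
f(-2.5) = 6.5, f(-2.375) = 6.125, f(-2.25) = 5.75, f(-2.125) = 5.375, f(-2) = 5, f(-1.875) = 4.625, f(-1.75) = 4.25, f(-1.625) = 3.875, f(-1.5) = 3.5.
T_8 = (Δs/2)·[f(s_0) + 2f(s_1) + ... + 2f(s_{7}) + f(s_8)].
Sum = 5.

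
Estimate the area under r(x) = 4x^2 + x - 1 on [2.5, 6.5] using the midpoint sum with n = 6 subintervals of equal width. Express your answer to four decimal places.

Δx = (6.5 − 2.5)/6 = 2/3.
Midpoints: 17/6, 3.5, 25/6, 29/6, 5.5, 37/6.
r(17/6) = 611/18, r(3.5) = 51.5, r(25/6) = 1307/18, r(29/6) = 1751/18, r(5.5) = 125.5, r(37/6) = 2831/18.
Sum = Δx · [r(17/6) + r(3.5) + r(25/6) + ...].
Sum ≈ 358.7407.

358.7407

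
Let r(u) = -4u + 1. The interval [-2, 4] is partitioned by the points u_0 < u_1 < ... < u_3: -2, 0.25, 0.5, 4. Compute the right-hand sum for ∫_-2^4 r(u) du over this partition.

Subinterval widths: 2.25, 0.25, 3.5.
Right endpoints: 0.25, 0.5, 4.
r(0.25) = 0, r(0.5) = -1, r(4) = -15.
Sum = Σ Δu_i · r(u_i).
Sum = -52.75.

-52.75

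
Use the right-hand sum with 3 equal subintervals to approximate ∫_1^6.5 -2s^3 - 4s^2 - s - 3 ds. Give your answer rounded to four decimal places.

-2033.5741

Δs = (6.5 − 1)/3 = 11/6.
Right endpoints: 17/6, 14/3, 6.5.
f(17/6) = -9011/108, f(14/3) = -8047/27, f(6.5) = -727.75.
Sum = Δs · [f(17/6) + f(14/3) + f(6.5)].
Sum ≈ -2033.5741.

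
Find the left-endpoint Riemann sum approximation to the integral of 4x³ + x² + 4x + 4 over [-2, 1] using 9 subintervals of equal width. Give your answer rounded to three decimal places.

-13.778

Δx = (1 − (-2))/9 = 1/3.
Left endpoints: -2, -5/3, -4/3, -1, -2/3, -1/3, 0, 1/3, 2/3.
f(-2) = -32, f(-5/3) = -497/27, f(-4/3) = -244/27, f(-1) = -3, f(-2/3) = 16/27, f(-1/3) = 71/27, f(0) = 4, f(1/3) = 151/27, f(2/3) = 224/27.
Sum = Δx · [f(-2) + f(-5/3) + f(-4/3) + ...].
Sum ≈ -13.778.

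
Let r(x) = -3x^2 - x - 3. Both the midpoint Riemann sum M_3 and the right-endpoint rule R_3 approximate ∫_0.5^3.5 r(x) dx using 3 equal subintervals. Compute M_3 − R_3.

M_3 = -57.
R_3 = -78.75.
M_3 − R_3 = 21.75.

21.75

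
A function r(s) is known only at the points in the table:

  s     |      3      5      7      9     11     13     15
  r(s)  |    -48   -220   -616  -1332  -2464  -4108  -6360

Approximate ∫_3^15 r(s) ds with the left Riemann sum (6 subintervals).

-17576

Δs = 2.
Sum = 2·[(-48) + (-220) + (-616) + (-1332) + (-2464) + (-4108)] = -17576.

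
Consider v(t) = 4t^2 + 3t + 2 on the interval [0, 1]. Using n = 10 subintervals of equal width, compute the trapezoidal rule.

4.84

Δt = (1 − 0)/10 = 0.1.
v(0) = 2, v(0.1) = 2.34, v(0.2) = 2.76, v(0.3) = 3.26, v(0.4) = 3.84, v(0.5) = 4.5, v(0.6) = 5.24, v(0.7) = 6.06, v(0.8) = 6.96, v(0.9) = 7.94, v(1) = 9.
T_10 = (Δt/2)·[v(t_0) + 2v(t_1) + ... + 2v(t_{9}) + v(t_10)].
Sum = 4.84.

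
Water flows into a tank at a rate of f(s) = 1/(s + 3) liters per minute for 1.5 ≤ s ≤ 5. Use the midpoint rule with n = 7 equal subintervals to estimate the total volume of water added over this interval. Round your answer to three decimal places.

0.575

Δs = (5 − 1.5)/7 = 0.5.
Midpoints: 1.75, 2.25, 2.75, 3.25, 3.75, 4.25, 4.75.
f(1.75) = 4/19, f(2.25) = 4/21, f(2.75) = 4/23, f(3.25) = 0.16, f(3.75) = 4/27, f(4.25) = 4/29, f(4.75) = 4/31.
Sum = Δs · [f(1.75) + f(2.25) + f(2.75) + ...].
Sum ≈ 0.575.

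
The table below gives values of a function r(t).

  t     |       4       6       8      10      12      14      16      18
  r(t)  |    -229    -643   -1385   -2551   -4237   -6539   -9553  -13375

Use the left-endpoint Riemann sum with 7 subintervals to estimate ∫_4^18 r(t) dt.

-50274

Δt = 2.
Sum = 2·[(-229) + (-643) + (-1385) + (-2551) + (-4237) + (-6539) + (-9553)] = -50274.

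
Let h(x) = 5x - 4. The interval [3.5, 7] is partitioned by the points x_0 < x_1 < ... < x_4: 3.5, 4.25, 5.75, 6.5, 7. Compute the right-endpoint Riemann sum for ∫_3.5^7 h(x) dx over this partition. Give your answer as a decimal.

Subinterval widths: 0.75, 1.5, 0.75, 0.5.
Right endpoints: 4.25, 5.75, 6.5, 7.
h(4.25) = 17.25, h(5.75) = 24.75, h(6.5) = 28.5, h(7) = 31.
Sum = Σ Δx_i · h(x_i).
Sum = 86.9375.

86.9375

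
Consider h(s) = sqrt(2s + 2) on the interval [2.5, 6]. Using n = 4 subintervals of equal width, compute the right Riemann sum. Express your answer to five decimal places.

11.76006

Δs = (6 − 2.5)/4 = 0.875.
Right endpoints: 3.375, 4.25, 5.125, 6.
h(3.375) ≈ 2.95804, h(4.25) ≈ 3.24037, h(5.125) ≈ 3.50000, h(6) ≈ 3.74166.
Sum = Δs · [h(3.375) + h(4.25) + h(5.125) + h(6)].
Sum ≈ 11.76006.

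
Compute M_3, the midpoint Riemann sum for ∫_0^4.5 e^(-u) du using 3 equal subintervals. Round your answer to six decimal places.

Δu = (4.5 − 0)/3 = 1.5.
Midpoints: 0.75, 2.25, 3.75.
f(0.75) ≈ 0.472367, f(2.25) ≈ 0.105399, f(3.75) ≈ 0.023518.
Sum = Δu · [f(0.75) + f(2.25) + f(3.75)].
Sum ≈ 0.901925.

0.901925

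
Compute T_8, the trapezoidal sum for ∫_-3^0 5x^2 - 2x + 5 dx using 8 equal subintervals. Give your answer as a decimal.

Δx = (0 − (-3))/8 = 0.375.
f(-3) = 56, f(-2.625) = 44.703125, f(-2.25) = 34.8125, f(-1.875) = 26.328125, f(-1.5) = 19.25, f(-1.125) = 13.578125, f(-0.75) = 9.3125, f(-0.375) = 6.453125, f(0) = 5.
T_8 = (Δx/2)·[f(x_0) + 2f(x_1) + ... + 2f(x_{7}) + f(x_8)].
Sum = 69.3515625.

69.3515625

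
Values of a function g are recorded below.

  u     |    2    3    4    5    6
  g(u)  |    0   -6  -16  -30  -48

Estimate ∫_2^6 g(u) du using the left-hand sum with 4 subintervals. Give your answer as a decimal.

-52

Δu = 1.
Sum = 1·[0 + (-6) + (-16) + (-30)] = -52.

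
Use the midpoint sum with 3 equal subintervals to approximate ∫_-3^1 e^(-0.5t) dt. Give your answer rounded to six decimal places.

Δt = (1 − (-3))/3 = 4/3.
Midpoints: -7/3, -1, 1/3.
f(-7/3) ≈ 3.211271, f(-1) ≈ 1.648721, f(1/3) ≈ 0.846482.
Sum = Δt · [f(-7/3) + f(-1) + f(1/3)].
Sum ≈ 7.608631.

7.608631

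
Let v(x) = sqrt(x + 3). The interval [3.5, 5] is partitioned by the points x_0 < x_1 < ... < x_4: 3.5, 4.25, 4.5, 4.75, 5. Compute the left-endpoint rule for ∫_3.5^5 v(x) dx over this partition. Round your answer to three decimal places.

3.966

Subinterval widths: 0.75, 0.25, 0.25, 0.25.
Left endpoints: 3.5, 4.25, 4.5, 4.75.
v(3.5) ≈ 2.550, v(4.25) ≈ 2.693, v(4.5) ≈ 2.739, v(4.75) ≈ 2.784.
Sum = Σ Δx_i · v(x_i).
Sum ≈ 3.966.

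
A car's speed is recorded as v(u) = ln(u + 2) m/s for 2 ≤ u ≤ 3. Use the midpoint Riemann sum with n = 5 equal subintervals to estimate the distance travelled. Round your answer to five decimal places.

1.50210

Δu = (3 − 2)/5 = 0.2.
Midpoints: 2.1, 2.3, 2.5, 2.7, 2.9.
v(2.1) ≈ 1.41099, v(2.3) ≈ 1.45862, v(2.5) ≈ 1.50408, v(2.7) ≈ 1.54756, v(2.9) ≈ 1.58924.
Sum = Δu · [v(2.1) + v(2.3) + v(2.5) + v(2.7) + v(2.9)].
Sum ≈ 1.50210.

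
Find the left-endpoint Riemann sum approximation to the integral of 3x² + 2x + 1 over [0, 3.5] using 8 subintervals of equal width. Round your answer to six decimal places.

Δx = (3.5 − 0)/8 = 0.4375.
Left endpoints: 0, 0.4375, 0.875, 1.3125, 1.75, 2.1875, 2.625, 3.0625.
f(0) = 1, f(0.4375) = 2.44921875, f(0.875) = 5.046875, f(1.3125) = 8.79296875, f(1.75) = 13.6875, f(2.1875) = 19.73046875, f(2.625) = 26.921875, f(3.0625) = 35.26171875.
Sum = Δx · [f(0) + f(0.4375) + f(0.875) + ...].
Sum ≈ 49.389648.

49.389648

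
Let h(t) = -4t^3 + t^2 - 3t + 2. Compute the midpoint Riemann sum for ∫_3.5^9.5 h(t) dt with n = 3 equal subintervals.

-7674.5

Δt = (9.5 − 3.5)/3 = 2.
Midpoints: 4.5, 6.5, 8.5.
h(4.5) = -355.75, h(6.5) = -1073.75, h(8.5) = -2407.75.
Sum = Δt · [h(4.5) + h(6.5) + h(8.5)].
Sum = -7674.5.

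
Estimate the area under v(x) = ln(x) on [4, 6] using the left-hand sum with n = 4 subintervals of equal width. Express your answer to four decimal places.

3.1023

Δx = (6 − 4)/4 = 0.5.
Left endpoints: 4, 4.5, 5, 5.5.
v(4) ≈ 1.3863, v(4.5) ≈ 1.5041, v(5) ≈ 1.6094, v(5.5) ≈ 1.7047.
Sum = Δx · [v(4) + v(4.5) + v(5) + v(5.5)].
Sum ≈ 3.1023.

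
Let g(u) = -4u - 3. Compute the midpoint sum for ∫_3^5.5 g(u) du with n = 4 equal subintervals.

-50

Δu = (5.5 − 3)/4 = 0.625.
Midpoints: 3.3125, 3.9375, 4.5625, 5.1875.
g(3.3125) = -16.25, g(3.9375) = -18.75, g(4.5625) = -21.25, g(5.1875) = -23.75.
Sum = Δu · [g(3.3125) + g(3.9375) + g(4.5625) + g(5.1875)].
Sum = -50.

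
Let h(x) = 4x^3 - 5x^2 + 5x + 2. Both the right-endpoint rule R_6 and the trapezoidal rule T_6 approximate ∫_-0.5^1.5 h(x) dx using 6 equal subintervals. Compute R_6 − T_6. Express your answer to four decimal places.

2.3333

R_6 ≈ 10.537037.
T_6 ≈ 8.203704.
R_6 − T_6 ≈ 2.3333.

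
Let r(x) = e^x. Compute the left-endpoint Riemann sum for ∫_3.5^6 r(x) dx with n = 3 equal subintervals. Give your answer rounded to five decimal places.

Δx = (6 − 3.5)/3 = 5/6.
Left endpoints: 3.5, 13/3, 31/6.
r(3.5) ≈ 33.11545, r(13/3) ≈ 76.19786, r(31/6) ≈ 175.32943.
Sum = Δx · [r(3.5) + r(13/3) + r(31/6)].
Sum ≈ 237.20228.

237.20228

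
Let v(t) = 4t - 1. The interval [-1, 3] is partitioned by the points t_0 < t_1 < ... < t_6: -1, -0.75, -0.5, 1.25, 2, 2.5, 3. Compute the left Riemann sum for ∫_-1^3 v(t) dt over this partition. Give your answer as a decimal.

Subinterval widths: 0.25, 0.25, 1.75, 0.75, 0.5, 0.5.
Left endpoints: -1, -0.75, -0.5, 1.25, 2, 2.5.
v(-1) = -5, v(-0.75) = -4, v(-0.5) = -3, v(1.25) = 4, v(2) = 7, v(2.5) = 9.
Sum = Σ Δt_i · v(t_i).
Sum = 3.5.

3.5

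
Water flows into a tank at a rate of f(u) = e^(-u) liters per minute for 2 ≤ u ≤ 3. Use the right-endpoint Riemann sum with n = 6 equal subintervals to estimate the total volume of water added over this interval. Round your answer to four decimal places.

Δu = (3 − 2)/6 = 1/6.
Right endpoints: 13/6, 7/3, 2.5, 8/3, 17/6, 3.
f(13/6) ≈ 0.1146, f(7/3) ≈ 0.0970, f(2.5) ≈ 0.0821, f(8/3) ≈ 0.0695, f(17/6) ≈ 0.0588, f(3) ≈ 0.0498.
Sum = Δu · [f(13/6) + f(7/3) + f(2.5) + ...].
Sum ≈ 0.0786.

0.0786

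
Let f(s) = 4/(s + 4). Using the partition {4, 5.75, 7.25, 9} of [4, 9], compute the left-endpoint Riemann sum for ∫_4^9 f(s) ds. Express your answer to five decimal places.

Subinterval widths: 1.75, 1.5, 1.75.
Left endpoints: 4, 5.75, 7.25.
f(4) = 0.5, f(5.75) = 16/39, f(7.25) = 16/45.
Sum = Σ Δs_i · f(s_i).
Sum ≈ 2.11261.

2.11261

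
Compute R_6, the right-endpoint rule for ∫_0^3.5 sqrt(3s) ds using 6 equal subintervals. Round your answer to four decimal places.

Δs = (3.5 − 0)/6 = 7/12.
Right endpoints: 7/12, 7/6, 1.75, 7/3, 35/12, 3.5.
f(7/12) ≈ 1.3229, f(7/6) ≈ 1.8708, f(1.75) ≈ 2.2913, f(7/3) ≈ 2.6458, f(35/12) ≈ 2.9580, f(3.5) ≈ 3.2404.
Sum = Δs · [f(7/12) + f(7/6) + f(1.75) + ...].
Sum ≈ 8.3587.

8.3587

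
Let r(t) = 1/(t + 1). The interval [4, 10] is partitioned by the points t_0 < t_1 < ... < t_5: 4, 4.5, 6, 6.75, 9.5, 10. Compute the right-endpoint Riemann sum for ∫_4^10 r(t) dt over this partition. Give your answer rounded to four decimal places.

0.7093

Subinterval widths: 0.5, 1.5, 0.75, 2.75, 0.5.
Right endpoints: 4.5, 6, 6.75, 9.5, 10.
r(4.5) = 2/11, r(6) = 1/7, r(6.75) = 4/31, r(9.5) = 2/21, r(10) = 1/11.
Sum = Σ Δt_i · r(t_i).
Sum ≈ 0.7093.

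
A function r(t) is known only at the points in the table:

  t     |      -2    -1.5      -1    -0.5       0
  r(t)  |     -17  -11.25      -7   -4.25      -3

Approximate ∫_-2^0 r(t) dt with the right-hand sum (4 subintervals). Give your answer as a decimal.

-12.75

Δt = 0.5.
Sum = 0.5·[(-11.25) + (-7) + (-4.25) + (-3)] = -12.75.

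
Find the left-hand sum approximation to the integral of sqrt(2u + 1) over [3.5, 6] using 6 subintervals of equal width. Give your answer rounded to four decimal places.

Δu = (6 − 3.5)/6 = 5/12.
Left endpoints: 3.5, 47/12, 13/3, 4.75, 31/6, 67/12.
f(3.5) ≈ 2.8284, f(47/12) ≈ 2.9721, f(13/3) ≈ 3.1091, f(4.75) ≈ 3.2404, f(31/6) ≈ 3.3665, f(67/12) ≈ 3.4881.
Sum = Δu · [f(3.5) + f(47/12) + f(13/3) + ...].
Sum ≈ 7.9186.

7.9186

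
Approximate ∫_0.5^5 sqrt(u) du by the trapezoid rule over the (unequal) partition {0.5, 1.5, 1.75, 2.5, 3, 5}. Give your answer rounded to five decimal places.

7.16980

Subinterval widths: 1, 0.25, 0.75, 0.5, 2.
f(0.5) ≈ 0.70711, f(1.5) ≈ 1.22474, f(1.75) ≈ 1.32288, f(2.5) ≈ 1.58114, f(3) ≈ 1.73205, f(5) ≈ 2.23607.
On each subinterval the trapezoid contributes (Δu_i/2)·[f(u_{i-1}) + f(u_i)].
Sum ≈ 7.16980.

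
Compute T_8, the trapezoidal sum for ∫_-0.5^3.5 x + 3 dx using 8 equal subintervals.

Δx = (3.5 − (-0.5))/8 = 0.5.
f(-0.5) = 2.5, f(0) = 3, f(0.5) = 3.5, f(1) = 4, f(1.5) = 4.5, f(2) = 5, f(2.5) = 5.5, f(3) = 6, f(3.5) = 6.5.
T_8 = (Δx/2)·[f(x_0) + 2f(x_1) + ... + 2f(x_{7}) + f(x_8)].
Sum = 18.

18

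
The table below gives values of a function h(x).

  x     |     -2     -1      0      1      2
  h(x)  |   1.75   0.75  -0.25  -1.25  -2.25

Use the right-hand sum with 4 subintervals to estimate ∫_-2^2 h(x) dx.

Δx = 1.
Sum = 1·[0.75 + (-0.25) + (-1.25) + (-2.25)] = -3.

-3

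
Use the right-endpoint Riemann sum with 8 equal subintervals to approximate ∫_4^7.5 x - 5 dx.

Δx = (7.5 − 4)/8 = 0.4375.
Right endpoints: 4.4375, 4.875, 5.3125, 5.75, 6.1875, 6.625, 7.0625, 7.5.
f(4.4375) = -0.5625, f(4.875) = -0.125, f(5.3125) = 0.3125, f(5.75) = 0.75, f(6.1875) = 1.1875, f(6.625) = 1.625, f(7.0625) = 2.0625, f(7.5) = 2.5.
Sum = Δx · [f(4.4375) + f(4.875) + f(5.3125) + ...].
Sum = 3.390625.

3.390625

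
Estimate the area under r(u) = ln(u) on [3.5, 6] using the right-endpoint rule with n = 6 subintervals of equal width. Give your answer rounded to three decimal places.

Δu = (6 − 3.5)/6 = 5/12.
Right endpoints: 47/12, 13/3, 4.75, 31/6, 67/12, 6.
r(47/12) ≈ 1.365, r(13/3) ≈ 1.466, r(4.75) ≈ 1.558, r(31/6) ≈ 1.642, r(67/12) ≈ 1.720, r(6) ≈ 1.792.
Sum = Δu · [r(47/12) + r(13/3) + r(4.75) + ...].
Sum ≈ 3.976.

3.976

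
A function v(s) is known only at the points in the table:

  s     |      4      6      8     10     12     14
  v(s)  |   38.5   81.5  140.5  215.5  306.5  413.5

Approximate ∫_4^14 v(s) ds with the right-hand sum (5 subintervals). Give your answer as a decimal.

Δs = 2.
Sum = 2·[81.5 + 140.5 + 215.5 + 306.5 + 413.5] = 2315.

2315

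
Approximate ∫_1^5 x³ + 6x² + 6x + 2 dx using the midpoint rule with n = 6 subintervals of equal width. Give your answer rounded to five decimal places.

Δx = (5 − 1)/6 = 2/3.
Midpoints: 4/3, 2, 8/3, 10/3, 4, 14/3.
f(4/3) = 622/27, f(2) = 46, f(8/3) = 2150/27, f(10/3) = 3394/27, f(4) = 186, f(14/3) = 7082/27.
Sum = Δx · [f(4/3) + f(2) + f(8/3) + ...].
Sum ≈ 481.77778.

481.77778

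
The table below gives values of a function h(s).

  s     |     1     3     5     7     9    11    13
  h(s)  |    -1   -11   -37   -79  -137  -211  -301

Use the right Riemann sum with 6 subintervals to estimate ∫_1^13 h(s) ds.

Δs = 2.
Sum = 2·[(-11) + (-37) + (-79) + (-137) + (-211) + (-301)] = -1552.

-1552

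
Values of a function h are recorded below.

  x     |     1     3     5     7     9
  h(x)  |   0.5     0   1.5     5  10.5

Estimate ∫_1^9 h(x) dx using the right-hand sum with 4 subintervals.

34

Δx = 2.
Sum = 2·[0 + 1.5 + 5 + 10.5] = 34.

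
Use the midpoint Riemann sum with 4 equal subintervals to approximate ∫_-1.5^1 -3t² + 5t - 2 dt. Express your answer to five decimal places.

Δt = (1 − (-1.5))/4 = 0.625.
Midpoints: -1.1875, -0.5625, 0.0625, 0.6875.
f(-1.1875) = -12.16796875, f(-0.5625) = -5.76171875, f(0.0625) = -1.69921875, f(0.6875) = 0.01953125.
Sum = Δt · [f(-1.1875) + f(-0.5625) + f(0.0625) + f(0.6875)].
Sum ≈ -12.25586.

-12.25586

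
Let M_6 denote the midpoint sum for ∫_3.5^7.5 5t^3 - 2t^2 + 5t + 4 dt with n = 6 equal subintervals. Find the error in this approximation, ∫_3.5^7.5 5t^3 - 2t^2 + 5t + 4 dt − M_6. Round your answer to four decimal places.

11.9259

Exact integral: ∫_3.5^7.5 f(t) dt ≈ 3640.833333.
M_6 ≈ 3628.907407.
Error ≈ 3640.833333 − 3628.907407 ≈ 11.9259.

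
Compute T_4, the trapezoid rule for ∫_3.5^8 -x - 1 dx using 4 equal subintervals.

Δx = (8 − 3.5)/4 = 1.125.
f(3.5) = -4.5, f(4.625) = -5.625, f(5.75) = -6.75, f(6.875) = -7.875, f(8) = -9.
T_4 = (Δx/2)·[f(x_0) + 2f(x_1) + 2f(x_2) + 2f(x_3) + f(x_4)].
Sum = -30.375.

-30.375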